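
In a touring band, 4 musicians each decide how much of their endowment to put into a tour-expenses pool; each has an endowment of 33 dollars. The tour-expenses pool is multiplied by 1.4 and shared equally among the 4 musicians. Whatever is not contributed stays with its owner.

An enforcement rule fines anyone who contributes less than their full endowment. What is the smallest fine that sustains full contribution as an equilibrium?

21.45 dollars

Given the others contribute fully, the best deviation is to contribute 0 (any partial contribution still incurs the fine and gives up units whose private return 0.3500 is below 1).
Deviating from 33 to 0 saves 33 dollars but forfeits the deviator's share of the drop in the tour-expenses pool: 1.4/4 × 33 = 11.55.
So the deviation gain is 33 − 11.55 = 21.45, and the fine must be at least 21.45 dollars to wipe it out.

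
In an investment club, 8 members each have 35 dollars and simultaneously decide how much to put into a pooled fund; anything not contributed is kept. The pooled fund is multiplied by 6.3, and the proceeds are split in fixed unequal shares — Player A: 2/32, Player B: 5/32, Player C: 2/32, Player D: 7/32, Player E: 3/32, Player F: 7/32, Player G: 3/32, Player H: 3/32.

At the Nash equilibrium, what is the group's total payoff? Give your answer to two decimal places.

Each unit j contributes comes back to j as 6.3 × (j's share), so j prefers to contribute only if that share exceeds 1/6.3 = 0.1587; otherwise keeping the unit dominates.
Player D and Player F clear that bar, contributing 35 each; the remaining 6 contribute 0. Total contributed: 70.
The pooled fund pays out 6.3 × 70 = 441.00 in total (split across the unequal shares, but the aggregate is all that matters for the group sum).
The 6 free-riders keep 35 each, adding 210. Group total = 210 + 441.00 = 651.00.

651.00 dollars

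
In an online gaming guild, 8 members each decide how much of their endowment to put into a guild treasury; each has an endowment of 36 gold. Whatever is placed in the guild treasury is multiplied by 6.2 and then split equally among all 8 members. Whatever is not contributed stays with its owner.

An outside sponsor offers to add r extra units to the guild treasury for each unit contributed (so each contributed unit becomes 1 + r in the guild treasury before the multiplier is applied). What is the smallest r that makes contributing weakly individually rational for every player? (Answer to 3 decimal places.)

With matching at rate r, one contributed unit becomes (1 + r) in the guild treasury and returns 6.2 × (1 + r) / 8 to the contributor.
Setting this equal to 1: 1 + r = 8/6.2 = 1.2903.
So the minimum matching rate is r = 1.2903 − 1 = 0.290.

0.290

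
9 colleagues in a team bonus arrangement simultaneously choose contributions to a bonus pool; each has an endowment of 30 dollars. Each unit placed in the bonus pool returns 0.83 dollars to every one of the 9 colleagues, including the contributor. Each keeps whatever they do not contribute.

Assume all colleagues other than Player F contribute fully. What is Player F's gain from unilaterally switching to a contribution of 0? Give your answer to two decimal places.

Switching from a contribution of 30 to 0 lets Player F keep an extra 30 dollars, but lowers the bonus pool by 30, which costs Player F their own share of that drop: 0.83 × 30 = 24.90.
Net gain = 30 − 24.90 = 5.10. The private return per contributed unit (0.83) is below 1, so free-riding is indeed the best response regardless of what the others do.

5.10 dollars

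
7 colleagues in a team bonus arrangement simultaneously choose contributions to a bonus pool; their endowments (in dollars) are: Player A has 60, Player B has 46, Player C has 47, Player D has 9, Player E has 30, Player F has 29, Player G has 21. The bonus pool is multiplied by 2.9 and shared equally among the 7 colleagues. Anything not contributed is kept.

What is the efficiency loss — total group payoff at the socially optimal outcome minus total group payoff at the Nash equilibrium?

459.80 dollars

The private return per contributed unit is 2.9/7 = 0.4143 < 1 for every player regardless of endowment, so the Nash equilibrium is zero contribution and the group total is Σ E_j = 60 + 46 + 47 + 9 + 30 + 29 + 21 = 242.
Each contributed unit returns 2.900 to the group, so the social optimum is full contribution by everyone: group total = 2.900 × 242 = 701.80.
Efficiency loss = (2.900 − 1) × 242 = 459.80.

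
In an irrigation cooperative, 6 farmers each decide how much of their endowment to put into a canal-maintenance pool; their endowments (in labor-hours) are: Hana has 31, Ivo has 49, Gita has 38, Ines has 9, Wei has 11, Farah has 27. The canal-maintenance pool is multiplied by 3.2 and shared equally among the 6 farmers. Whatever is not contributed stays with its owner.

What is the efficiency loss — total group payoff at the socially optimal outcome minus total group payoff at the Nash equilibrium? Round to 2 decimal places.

363.00 labor-hours

The private return per contributed unit is 3.2/6 = 0.5333 < 1 for every player regardless of endowment, so the Nash equilibrium is zero contribution and the group total is Σ E_j = 31 + 49 + 38 + 9 + 11 + 27 = 165.
Each contributed unit returns 3.200 to the group, so the social optimum is full contribution by everyone: group total = 3.200 × 165 = 528.00.
Efficiency loss = (3.200 − 1) × 165 = 363.00.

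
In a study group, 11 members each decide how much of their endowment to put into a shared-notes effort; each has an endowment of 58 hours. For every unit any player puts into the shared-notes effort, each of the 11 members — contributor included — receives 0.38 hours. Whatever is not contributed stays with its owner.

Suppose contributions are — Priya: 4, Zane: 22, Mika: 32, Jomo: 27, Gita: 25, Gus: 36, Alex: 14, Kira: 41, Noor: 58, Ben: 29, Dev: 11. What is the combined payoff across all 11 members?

1588.82 hours

Total contributed: 4 + 22 + 32 + 27 + 25 + 36 + 14 + 41 + 58 + 29 + 11 = 299; total kept: 11 × 58 − 299 = 339.
The shared-notes effort pays out 0.38 × 11 × 299 = 1249.82 in aggregate.
Group total = 339 + 1249.82 = 1588.82.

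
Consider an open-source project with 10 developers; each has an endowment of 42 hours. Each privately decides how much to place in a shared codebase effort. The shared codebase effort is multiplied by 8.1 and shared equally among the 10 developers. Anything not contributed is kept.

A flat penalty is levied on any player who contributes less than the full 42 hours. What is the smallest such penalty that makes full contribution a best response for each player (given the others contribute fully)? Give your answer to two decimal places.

7.98 hours

Given the others contribute fully, the best deviation is to contribute 0 (any partial contribution still incurs the fine and gives up units whose private return 0.8100 is below 1).
Deviating from 42 to 0 saves 42 hours but forfeits the deviator's share of the drop in the shared codebase effort: 8.1/10 × 42 = 34.02.
So the deviation gain is 42 − 34.02 = 7.98, and the fine must be at least 7.98 hours to wipe it out.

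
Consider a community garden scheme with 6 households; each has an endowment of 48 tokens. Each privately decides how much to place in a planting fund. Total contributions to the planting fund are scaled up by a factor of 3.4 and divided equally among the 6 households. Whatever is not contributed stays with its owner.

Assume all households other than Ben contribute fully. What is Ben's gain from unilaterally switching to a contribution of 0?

Switching from a contribution of 48 to 0 lets Ben keep an extra 48 tokens, but lowers the planting fund by 48, which costs Ben their own share of that drop: 3.4/6 × 48 = 27.20.
Net gain = 48 − 27.20 = 20.80. The private return per contributed unit (0.5667) is below 1, so free-riding is indeed the best response regardless of what the others do.

20.80 tokens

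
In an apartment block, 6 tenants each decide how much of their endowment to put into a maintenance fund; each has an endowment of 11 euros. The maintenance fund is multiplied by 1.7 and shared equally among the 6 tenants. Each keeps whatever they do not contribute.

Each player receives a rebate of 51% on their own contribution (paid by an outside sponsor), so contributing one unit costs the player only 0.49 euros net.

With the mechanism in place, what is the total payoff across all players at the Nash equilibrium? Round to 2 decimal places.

The effective private return is (1.7/6) / 0.49 = 0.5782, which is still under 1, so the mechanism doesn't change anyone's dominant strategy: zero contribution.
Everyone keeps their endowment and the group total is 6 × 11 = 66.

66.00 euros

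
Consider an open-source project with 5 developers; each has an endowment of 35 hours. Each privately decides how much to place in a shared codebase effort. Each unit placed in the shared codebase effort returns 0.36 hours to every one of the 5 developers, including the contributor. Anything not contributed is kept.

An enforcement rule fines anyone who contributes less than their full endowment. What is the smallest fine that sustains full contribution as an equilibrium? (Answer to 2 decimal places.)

22.40 hours

Given the others contribute fully, the best deviation is to contribute 0 (any partial contribution still incurs the fine and gives up units whose private return 0.36 is below 1).
Deviating from 35 to 0 saves 35 hours but forfeits the deviator's share of the drop in the shared codebase effort: 0.36 × 35 = 12.60.
So the deviation gain is 35 − 12.60 = 22.40, and the fine must be at least 22.40 hours to wipe it out.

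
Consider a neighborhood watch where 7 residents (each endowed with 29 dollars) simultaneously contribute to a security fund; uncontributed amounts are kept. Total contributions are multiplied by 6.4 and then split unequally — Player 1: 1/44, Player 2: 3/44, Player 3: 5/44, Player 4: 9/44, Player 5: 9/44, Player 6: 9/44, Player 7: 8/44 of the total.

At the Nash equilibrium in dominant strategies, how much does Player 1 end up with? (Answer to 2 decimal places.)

45.87 dollars

For player j, contributing a unit is worthwhile iff 6.4 × (j's share) ≥ 1, i.e. iff j's share is at least 0.1563.
Player 4, Player 5, Player 6 and Player 7 clear that bar, contributing 29 each; the remaining 3 contribute 0. Total contributed: 116.
Player 1 keeps 29 and receives 6.4 × 116 × 1/44 = 16.87 from the security fund, for a payoff of 45.87.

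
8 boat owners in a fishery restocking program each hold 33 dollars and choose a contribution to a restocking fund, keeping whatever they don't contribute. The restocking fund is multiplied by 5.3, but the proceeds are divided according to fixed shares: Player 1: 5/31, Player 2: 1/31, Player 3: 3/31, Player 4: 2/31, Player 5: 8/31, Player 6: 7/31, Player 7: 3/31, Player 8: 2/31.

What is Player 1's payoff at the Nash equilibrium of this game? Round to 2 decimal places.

89.42 dollars

Each unit j contributes comes back to j as 5.3 × (j's share), so j prefers to contribute only if that share exceeds 1/5.3 = 0.1887; otherwise keeping the unit dominates.
Player 5 and Player 6 are above the threshold, contributing 33 each; the remaining 6 contribute 0. Total contributed: 66.
Player 1 keeps 33 and receives 5.3 × 66 × 5/31 = 56.42 from the restocking fund, for a payoff of 89.42.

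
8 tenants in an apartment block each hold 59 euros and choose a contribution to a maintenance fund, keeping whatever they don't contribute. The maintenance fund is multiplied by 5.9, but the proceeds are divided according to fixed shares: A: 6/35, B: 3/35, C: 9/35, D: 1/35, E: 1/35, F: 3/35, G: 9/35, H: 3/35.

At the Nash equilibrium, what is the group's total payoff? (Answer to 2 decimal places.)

For player j, contributing a unit is worthwhile iff 5.9 × (j's share) ≥ 1, i.e. iff j's share is at least 0.1695.
The shares above 0.1695 belong to A, C and G, contributing 59 each; the remaining 5 contribute 0. Total contributed: 177.
The maintenance fund pays out 5.9 × 177 = 1044.30 in total (split across the unequal shares, but the aggregate is all that matters for the group sum).
The 5 free-riders keep 59 each, adding 295. Group total = 295 + 1044.30 = 1339.30.

1339.30 euros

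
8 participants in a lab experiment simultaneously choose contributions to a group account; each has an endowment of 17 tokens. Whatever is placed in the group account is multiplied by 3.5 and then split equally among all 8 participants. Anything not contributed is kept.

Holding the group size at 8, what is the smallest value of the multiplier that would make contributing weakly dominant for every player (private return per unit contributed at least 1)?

8

A contributed unit returns (multiplier)/8 to its contributor.
This reaches 1 exactly when the multiplier is 8.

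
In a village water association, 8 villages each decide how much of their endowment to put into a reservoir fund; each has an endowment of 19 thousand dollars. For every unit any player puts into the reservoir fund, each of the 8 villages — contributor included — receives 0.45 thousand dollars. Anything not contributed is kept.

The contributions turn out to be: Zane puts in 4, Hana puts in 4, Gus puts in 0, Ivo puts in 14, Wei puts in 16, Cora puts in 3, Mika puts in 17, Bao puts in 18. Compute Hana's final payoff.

Total contributed: 4 + 4 + 0 + 14 + 16 + 3 + 17 + 18 = 76.
Each receives 0.45 × 76 = 34.20 from the reservoir fund.
Hana keeps 19 − 4 = 15, so Hana's payoff is 15 + 34.20 = 49.20.

49.20 thousand dollars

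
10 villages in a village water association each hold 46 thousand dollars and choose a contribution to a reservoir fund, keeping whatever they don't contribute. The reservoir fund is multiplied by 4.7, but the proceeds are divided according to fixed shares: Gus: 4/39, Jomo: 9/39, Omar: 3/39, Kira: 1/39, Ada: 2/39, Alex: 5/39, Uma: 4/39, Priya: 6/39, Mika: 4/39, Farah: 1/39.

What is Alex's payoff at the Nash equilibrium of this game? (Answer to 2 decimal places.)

A player with share s gets back 4.7·s per unit contributed, so full contribution is dominant for anyone with s > 1/4.7 = 0.2128 and zero contribution is dominant for anyone below.
The only share above 0.2128 is Jomo's 9/39, contributing 46; the remaining 9 contribute 0. Total contributed: 46.
Alex keeps 46 and receives 4.7 × 46 × 5/39 = 27.72 from the reservoir fund, for a payoff of 73.72.

73.72 thousand dollars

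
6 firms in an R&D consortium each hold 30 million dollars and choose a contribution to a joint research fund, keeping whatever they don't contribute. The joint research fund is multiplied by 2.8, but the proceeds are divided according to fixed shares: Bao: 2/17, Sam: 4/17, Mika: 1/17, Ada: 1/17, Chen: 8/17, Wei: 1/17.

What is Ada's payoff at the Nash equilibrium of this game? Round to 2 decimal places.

For player j, contributing a unit is worthwhile iff 2.8 × (j's share) ≥ 1, i.e. iff j's share is at least 0.3571.
The only share above 0.3571 is Chen's 8/17, contributing 30; the remaining 5 contribute 0. Total contributed: 30.
Ada keeps 30 and receives 2.8 × 30 × 1/17 = 4.94 from the joint research fund, for a payoff of 34.94.

34.94 million dollars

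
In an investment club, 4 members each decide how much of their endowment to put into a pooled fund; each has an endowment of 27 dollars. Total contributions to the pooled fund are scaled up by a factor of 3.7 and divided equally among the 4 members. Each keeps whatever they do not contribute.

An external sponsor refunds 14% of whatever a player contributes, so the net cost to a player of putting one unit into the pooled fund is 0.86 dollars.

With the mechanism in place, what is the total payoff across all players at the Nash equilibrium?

414.72 dollars

With the mechanism, a contributed unit returns (3.7/4) / 0.86 = 1.0756 per unit of net cost to the contributor — now above 1 — so contributing fully is weakly dominant for every player.
At the Nash equilibrium everyone contributes 27. Group total payoff = 4 × (27 × 0.14 + 3.7 × 27) = 414.72.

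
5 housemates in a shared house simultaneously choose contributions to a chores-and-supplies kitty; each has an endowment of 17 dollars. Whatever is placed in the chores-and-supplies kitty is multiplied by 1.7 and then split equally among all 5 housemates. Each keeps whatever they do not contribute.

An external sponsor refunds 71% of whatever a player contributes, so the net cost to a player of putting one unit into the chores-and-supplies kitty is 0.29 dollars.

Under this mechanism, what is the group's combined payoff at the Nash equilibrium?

The effective private return per unit is now (1.7/5) / 0.29 = 1.1724 > 1, so every player's dominant strategy flips to full contribution.
So the Nash equilibrium is full contribution by all 5; the group earns 5 × (17 × 0.71 + 1.7 × 17) = 204.85.

204.85 dollars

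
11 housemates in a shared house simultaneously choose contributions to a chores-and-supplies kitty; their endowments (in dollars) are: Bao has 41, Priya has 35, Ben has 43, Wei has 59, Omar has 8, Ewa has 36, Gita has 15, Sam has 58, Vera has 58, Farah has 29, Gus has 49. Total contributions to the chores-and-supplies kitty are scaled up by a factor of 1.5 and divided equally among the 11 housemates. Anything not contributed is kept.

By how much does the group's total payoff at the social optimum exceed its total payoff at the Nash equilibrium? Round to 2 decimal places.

215.50 dollars

The private return per contributed unit is 1.5/11 = 0.1364 < 1 for every player regardless of endowment, so the Nash equilibrium is zero contribution and the group total is Σ E_j = 41 + 35 + 43 + 59 + 8 + 36 + 15 + 58 + 58 + 29 + 49 = 431.
Each contributed unit returns 1.500 to the group, so the social optimum is full contribution by everyone: group total = 1.500 × 431 = 646.50.
Efficiency loss = (1.500 − 1) × 431 = 215.50.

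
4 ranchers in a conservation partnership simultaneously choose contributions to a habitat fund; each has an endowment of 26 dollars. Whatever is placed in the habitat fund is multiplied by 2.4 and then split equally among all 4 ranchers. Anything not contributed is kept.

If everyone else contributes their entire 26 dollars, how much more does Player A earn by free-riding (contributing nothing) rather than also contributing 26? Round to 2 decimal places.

Switching from a contribution of 26 to 0 lets Player A keep an extra 26 dollars, but lowers the habitat fund by 26, which costs Player A their own share of that drop: 2.4/4 × 26 = 15.60.
Net gain = 26 − 15.60 = 10.40. The private return per contributed unit (0.6000) is below 1, so free-riding is indeed the best response regardless of what the others do.

10.40 dollars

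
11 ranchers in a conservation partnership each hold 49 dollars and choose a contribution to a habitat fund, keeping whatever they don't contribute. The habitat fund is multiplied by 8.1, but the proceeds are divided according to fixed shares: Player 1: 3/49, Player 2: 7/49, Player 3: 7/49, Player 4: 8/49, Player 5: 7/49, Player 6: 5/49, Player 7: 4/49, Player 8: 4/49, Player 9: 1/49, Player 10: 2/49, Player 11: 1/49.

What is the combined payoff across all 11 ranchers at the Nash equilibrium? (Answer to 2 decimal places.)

1930.60 dollars

For player j, contributing a unit is worthwhile iff 8.1 × (j's share) ≥ 1, i.e. iff j's share is at least 0.1235.
Player 2, Player 3, Player 4 and Player 5 are above the threshold, contributing 49 each; the remaining 7 contribute 0. Total contributed: 196.
The habitat fund pays out 8.1 × 196 = 1587.60 in total (split across the unequal shares, but the aggregate is all that matters for the group sum).
The 7 free-riders keep 49 each, adding 343. Group total = 343 + 1587.60 = 1930.60.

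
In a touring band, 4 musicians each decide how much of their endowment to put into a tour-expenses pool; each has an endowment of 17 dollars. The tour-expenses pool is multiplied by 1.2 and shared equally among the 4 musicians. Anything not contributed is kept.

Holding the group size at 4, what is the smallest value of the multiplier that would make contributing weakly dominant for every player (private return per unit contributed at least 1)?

4

A contributed unit returns (multiplier)/4 to its contributor.
This reaches 1 exactly when the multiplier is 4.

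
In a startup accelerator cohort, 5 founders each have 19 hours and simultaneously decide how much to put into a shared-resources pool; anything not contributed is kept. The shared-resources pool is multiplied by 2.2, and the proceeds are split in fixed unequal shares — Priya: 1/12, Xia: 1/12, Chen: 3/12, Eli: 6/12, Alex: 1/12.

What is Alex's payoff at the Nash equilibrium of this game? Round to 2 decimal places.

22.48 hours

Each unit j contributes comes back to j as 2.2 × (j's share), so j prefers to contribute only if that share exceeds 1/2.2 = 0.4545; otherwise keeping the unit dominates.
The only share above 0.4545 is Eli's 6/12, contributing 19; the remaining 4 contribute 0. Total contributed: 19.
Alex keeps 19 and receives 2.2 × 19 × 1/12 = 3.48 from the shared-resources pool, for a payoff of 22.48.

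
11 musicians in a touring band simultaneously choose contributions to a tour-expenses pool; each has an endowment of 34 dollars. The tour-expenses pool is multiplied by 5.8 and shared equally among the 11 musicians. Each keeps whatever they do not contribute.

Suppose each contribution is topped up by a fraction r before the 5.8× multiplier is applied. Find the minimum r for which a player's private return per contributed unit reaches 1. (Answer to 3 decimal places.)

0.897

With matching at rate r, one contributed unit becomes (1 + r) in the tour-expenses pool and returns 5.8 × (1 + r) / 11 to the contributor.
Setting this equal to 1: 1 + r = 11/5.8 = 1.8966.
So the minimum matching rate is r = 1.8966 − 1 = 0.897.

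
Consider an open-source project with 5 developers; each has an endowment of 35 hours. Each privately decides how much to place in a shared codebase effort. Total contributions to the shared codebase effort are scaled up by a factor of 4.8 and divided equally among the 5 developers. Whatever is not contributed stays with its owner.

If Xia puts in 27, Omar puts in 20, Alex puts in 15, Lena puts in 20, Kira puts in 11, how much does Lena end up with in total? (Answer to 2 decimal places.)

104.28 hours

Total contributed: 27 + 20 + 15 + 20 + 11 = 93.
Each receives 4.8 × 93 / 5 = 89.28 from the shared codebase effort.
Lena keeps 35 − 20 = 15, so Lena's payoff is 15 + 89.28 = 104.28.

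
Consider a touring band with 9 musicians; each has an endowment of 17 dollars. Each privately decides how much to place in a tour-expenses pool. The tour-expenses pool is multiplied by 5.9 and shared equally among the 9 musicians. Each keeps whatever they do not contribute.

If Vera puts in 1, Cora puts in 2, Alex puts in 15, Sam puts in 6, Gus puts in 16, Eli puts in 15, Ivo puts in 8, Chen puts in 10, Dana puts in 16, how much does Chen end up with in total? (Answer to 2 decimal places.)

65.34 dollars

Total contributed: 1 + 2 + 15 + 6 + 16 + 15 + 8 + 10 + 16 = 89.
Each receives 5.9 × 89 / 9 = 58.34 from the tour-expenses pool.
Chen keeps 17 − 10 = 7, so Chen's payoff is 7 + 58.34 = 65.34.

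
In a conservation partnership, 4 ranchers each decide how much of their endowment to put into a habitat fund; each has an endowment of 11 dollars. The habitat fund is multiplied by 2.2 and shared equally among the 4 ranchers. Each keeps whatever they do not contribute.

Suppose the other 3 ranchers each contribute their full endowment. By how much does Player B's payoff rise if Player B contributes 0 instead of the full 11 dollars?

4.95 dollars

Switching from a contribution of 11 to 0 lets Player B keep an extra 11 dollars, but lowers the habitat fund by 11, which costs Player B their own share of that drop: 2.2/4 × 11 = 6.05.
Net gain = 11 − 6.05 = 4.95. The private return per contributed unit (0.5500) is below 1, so free-riding is indeed the best response regardless of what the others do.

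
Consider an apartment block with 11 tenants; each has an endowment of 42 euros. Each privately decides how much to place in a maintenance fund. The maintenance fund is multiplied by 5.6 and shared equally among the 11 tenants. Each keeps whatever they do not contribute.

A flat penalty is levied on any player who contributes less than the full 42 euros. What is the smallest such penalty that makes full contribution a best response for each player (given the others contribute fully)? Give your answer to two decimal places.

Given the others contribute fully, the best deviation is to contribute 0 (any partial contribution still incurs the fine and gives up units whose private return 0.5091 is below 1).
Deviating from 42 to 0 saves 42 euros but forfeits the deviator's share of the drop in the maintenance fund: 5.6/11 × 42 = 21.38.
So the deviation gain is 42 − 21.38 = 20.62, and the fine must be at least 20.62 euros to wipe it out.

20.62 euros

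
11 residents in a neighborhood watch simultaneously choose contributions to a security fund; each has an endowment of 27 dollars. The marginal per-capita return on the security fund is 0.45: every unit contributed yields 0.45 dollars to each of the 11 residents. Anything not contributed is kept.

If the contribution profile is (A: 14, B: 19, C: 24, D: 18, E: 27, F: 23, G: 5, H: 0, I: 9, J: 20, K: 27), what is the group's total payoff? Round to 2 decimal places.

Total contributed: 14 + 19 + 24 + 18 + 27 + 23 + 5 + 0 + 9 + 20 + 27 = 186; total kept: 11 × 27 − 186 = 111.
The security fund pays out 0.45 × 11 × 186 = 920.70 in aggregate.
Group total = 111 + 920.70 = 1031.70.

1031.70 dollars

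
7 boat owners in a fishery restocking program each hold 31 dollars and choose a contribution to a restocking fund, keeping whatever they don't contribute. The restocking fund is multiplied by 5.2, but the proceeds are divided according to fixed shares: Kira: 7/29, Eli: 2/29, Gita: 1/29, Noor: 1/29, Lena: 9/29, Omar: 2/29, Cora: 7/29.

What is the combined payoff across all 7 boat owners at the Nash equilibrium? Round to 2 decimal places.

607.60 dollars

A player with share s gets back 5.2·s per unit contributed, so full contribution is dominant for anyone with s > 1/5.2 = 0.1923 and zero contribution is dominant for anyone below.
Kira, Lena and Cora clear that bar, contributing 31 each; the remaining 4 contribute 0. Total contributed: 93.
The restocking fund pays out 5.2 × 93 = 483.60 in total (split across the unequal shares, but the aggregate is all that matters for the group sum).
The 4 free-riders keep 31 each, adding 124. Group total = 124 + 483.60 = 607.60.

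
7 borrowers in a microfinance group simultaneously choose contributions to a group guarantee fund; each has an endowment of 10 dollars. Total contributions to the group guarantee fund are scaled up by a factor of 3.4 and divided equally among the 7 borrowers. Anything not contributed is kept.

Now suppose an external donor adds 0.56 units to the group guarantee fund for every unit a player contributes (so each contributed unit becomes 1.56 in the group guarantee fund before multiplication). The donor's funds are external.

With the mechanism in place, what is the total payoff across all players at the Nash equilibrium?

Even with the mechanism, each unit contributed returns only 3.4 × 1.56 / 7 = 0.7577 per unit of net cost, so contributing nothing is still dominant.
At the Nash equilibrium no one contributes; group total payoff = 7 × 10 = 70.

70.00 dollars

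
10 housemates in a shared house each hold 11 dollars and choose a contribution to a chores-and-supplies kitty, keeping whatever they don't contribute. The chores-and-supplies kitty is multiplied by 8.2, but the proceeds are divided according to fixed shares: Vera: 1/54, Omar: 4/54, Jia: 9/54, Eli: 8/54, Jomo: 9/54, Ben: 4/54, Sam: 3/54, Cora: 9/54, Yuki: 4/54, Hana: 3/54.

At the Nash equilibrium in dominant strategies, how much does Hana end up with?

31.04 dollars

Player j's private return per contributed unit is 8.2 × (j's share). Contributing is weakly dominant for j when that share is at least 1/8.2 = 0.1220, and contributing 0 is dominant otherwise.
Jia, Eli, Jomo and Cora are above the threshold, contributing 11 each; the remaining 6 contribute 0. Total contributed: 44.
Hana keeps 11 and receives 8.2 × 44 × 3/54 = 20.04 from the chores-and-supplies kitty, for a payoff of 31.04.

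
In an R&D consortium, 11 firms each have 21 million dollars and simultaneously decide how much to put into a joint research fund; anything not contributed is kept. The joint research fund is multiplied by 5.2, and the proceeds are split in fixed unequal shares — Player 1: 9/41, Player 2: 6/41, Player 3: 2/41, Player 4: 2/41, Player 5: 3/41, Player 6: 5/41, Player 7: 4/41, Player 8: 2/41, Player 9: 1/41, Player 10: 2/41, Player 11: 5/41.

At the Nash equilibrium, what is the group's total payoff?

A player with share s gets back 5.2·s per unit contributed, so full contribution is dominant for anyone with s > 1/5.2 = 0.1923 and zero contribution is dominant for anyone below.
The only share above 0.1923 is Player 1's 9/41, contributing 21; the remaining 10 contribute 0. Total contributed: 21.
The joint research fund pays out 5.2 × 21 = 109.20 in total (split across the unequal shares, but the aggregate is all that matters for the group sum).
The 10 free-riders keep 21 each, adding 210. Group total = 210 + 109.20 = 319.20.

319.20 million dollars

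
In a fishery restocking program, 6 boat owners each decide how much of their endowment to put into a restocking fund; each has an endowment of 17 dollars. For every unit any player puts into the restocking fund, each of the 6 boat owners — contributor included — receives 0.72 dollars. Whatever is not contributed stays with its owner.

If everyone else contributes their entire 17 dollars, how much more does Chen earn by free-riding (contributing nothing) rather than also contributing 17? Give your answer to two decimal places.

4.76 dollars

Switching from a contribution of 17 to 0 lets Chen keep an extra 17 dollars, but lowers the restocking fund by 17, which costs Chen their own share of that drop: 0.72 × 17 = 12.24.
Net gain = 17 − 12.24 = 4.76. The private return per contributed unit (0.72) is below 1, so free-riding is indeed the best response regardless of what the others do.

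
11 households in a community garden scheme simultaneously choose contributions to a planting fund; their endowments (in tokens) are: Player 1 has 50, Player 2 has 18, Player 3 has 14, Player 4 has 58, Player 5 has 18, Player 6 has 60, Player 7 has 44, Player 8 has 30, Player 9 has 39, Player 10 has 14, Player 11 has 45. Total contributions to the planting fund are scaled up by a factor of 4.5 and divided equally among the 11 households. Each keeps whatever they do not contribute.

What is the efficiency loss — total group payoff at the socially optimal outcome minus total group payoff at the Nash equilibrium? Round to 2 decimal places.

1365.00 tokens

The private return per contributed unit is 4.5/11 = 0.4091 < 1 for every player regardless of endowment, so the Nash equilibrium is zero contribution and the group total is Σ E_j = 50 + 18 + 14 + 58 + 18 + 60 + 44 + 30 + 39 + 14 + 45 = 390.
Each contributed unit returns 4.500 to the group, so the social optimum is full contribution by everyone: group total = 4.500 × 390 = 1755.00.
Efficiency loss = (4.500 − 1) × 390 = 1365.00.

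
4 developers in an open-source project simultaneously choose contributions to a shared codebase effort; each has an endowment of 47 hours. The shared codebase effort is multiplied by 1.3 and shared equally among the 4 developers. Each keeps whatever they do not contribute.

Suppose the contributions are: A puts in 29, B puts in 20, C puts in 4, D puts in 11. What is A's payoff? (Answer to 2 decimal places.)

38.80 hours

Total contributed: 29 + 20 + 4 + 11 = 64.
Each receives 1.3 × 64 / 4 = 20.80 from the shared codebase effort.
A keeps 47 − 29 = 18, so A's payoff is 18 + 20.80 = 38.80.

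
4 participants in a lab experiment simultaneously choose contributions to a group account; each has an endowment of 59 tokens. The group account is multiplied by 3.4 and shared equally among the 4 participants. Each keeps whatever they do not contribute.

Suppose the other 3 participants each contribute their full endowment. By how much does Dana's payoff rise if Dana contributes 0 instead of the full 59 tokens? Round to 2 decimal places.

8.85 tokens

Switching from a contribution of 59 to 0 lets Dana keep an extra 59 tokens, but lowers the group account by 59, which costs Dana their own share of that drop: 3.4/4 × 59 = 50.15.
Net gain = 59 − 50.15 = 8.85. The private return per contributed unit (0.8500) is below 1, so free-riding is indeed the best response regardless of what the others do.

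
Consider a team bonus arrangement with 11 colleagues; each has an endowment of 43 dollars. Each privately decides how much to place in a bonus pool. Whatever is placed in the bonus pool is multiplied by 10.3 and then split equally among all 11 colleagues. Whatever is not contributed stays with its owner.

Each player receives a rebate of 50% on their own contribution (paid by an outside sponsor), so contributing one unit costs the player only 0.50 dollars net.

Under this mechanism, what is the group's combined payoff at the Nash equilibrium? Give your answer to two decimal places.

5108.40 dollars

Under the mechanism each unit contributed yields (10.3/11) / 0.50 = 1.8727 back to its contributor per unit of net cost, which exceeds 1, making full contribution the dominant choice for everyone.
At the Nash equilibrium everyone contributes 43. Group total payoff = 11 × (43 × 0.50 + 10.3 × 43) = 5108.40.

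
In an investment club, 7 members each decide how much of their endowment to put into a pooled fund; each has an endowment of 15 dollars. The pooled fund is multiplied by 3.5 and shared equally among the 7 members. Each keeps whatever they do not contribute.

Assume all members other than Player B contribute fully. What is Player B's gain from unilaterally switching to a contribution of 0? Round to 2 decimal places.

Switching from a contribution of 15 to 0 lets Player B keep an extra 15 dollars, but lowers the pooled fund by 15, which costs Player B their own share of that drop: 3.5/7 × 15 = 7.50.
Net gain = 15 − 7.50 = 7.50. The private return per contributed unit (0.5000) is below 1, so free-riding is indeed the best response regardless of what the others do.

7.50 dollars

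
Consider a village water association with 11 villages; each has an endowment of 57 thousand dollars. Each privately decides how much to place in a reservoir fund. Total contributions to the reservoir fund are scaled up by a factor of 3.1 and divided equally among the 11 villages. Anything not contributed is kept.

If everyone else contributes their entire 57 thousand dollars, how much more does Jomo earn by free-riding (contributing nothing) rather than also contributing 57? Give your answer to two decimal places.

Switching from a contribution of 57 to 0 lets Jomo keep an extra 57 thousand dollars, but lowers the reservoir fund by 57, which costs Jomo their own share of that drop: 3.1/11 × 57 = 16.06.
Net gain = 57 − 16.06 = 40.94. The private return per contributed unit (0.2818) is below 1, so free-riding is indeed the best response regardless of what the others do.

40.94 thousand dollars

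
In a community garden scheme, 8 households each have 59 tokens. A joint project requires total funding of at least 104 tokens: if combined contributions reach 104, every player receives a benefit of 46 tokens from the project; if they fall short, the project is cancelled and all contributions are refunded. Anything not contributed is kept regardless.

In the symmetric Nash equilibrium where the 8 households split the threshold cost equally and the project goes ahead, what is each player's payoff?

Equal share of the threshold: 104/8 = 13.
At this profile no one gains by cutting their contribution: any cut drops the total below 104, the project is cancelled, contributions are refunded, and the deviator ends with 59, which is less than 59 − 13 + 46 = 92. Contributing more than 13 just wastes the excess. So contributing exactly 13 is a best response.
Each player's payoff: 59 − 13 + 46 = 92.

92 tokens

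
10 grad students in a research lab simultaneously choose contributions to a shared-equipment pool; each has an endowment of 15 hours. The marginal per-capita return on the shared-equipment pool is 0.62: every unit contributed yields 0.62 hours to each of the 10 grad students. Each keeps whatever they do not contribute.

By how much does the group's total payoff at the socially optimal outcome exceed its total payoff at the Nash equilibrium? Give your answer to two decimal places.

The private return per contributed unit is 0.62 < 1, so contributing 0 is dominant for every player. At the Nash equilibrium everyone keeps their 15, and the group total is 10 × 15 = 150.
Each contributed unit returns 6.200 to the group as a whole (0.62 to each of 10 players), which exceeds 1, so the social optimum is full contribution: group total = 6.200 × 150 = 930.00.
Efficiency loss = 930.00 − 150 = 780.00.

780.00 hours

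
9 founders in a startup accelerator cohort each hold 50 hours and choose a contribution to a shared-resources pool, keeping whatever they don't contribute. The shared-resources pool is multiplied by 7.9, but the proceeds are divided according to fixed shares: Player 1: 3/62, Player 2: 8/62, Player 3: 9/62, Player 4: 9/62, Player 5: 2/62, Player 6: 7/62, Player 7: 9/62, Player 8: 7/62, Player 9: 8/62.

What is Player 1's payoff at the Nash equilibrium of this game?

145.56 hours

Player j's private return per contributed unit is 7.9 × (j's share). Contributing is weakly dominant for j when that share is at least 1/7.9 = 0.1266, and contributing 0 is dominant otherwise.
Player 2, Player 3, Player 4, Player 7 and Player 9 are above the threshold, contributing 50 each; the remaining 4 contribute 0. Total contributed: 250.
Player 1 keeps 50 and receives 7.9 × 250 × 3/62 = 95.56 from the shared-resources pool, for a payoff of 145.56.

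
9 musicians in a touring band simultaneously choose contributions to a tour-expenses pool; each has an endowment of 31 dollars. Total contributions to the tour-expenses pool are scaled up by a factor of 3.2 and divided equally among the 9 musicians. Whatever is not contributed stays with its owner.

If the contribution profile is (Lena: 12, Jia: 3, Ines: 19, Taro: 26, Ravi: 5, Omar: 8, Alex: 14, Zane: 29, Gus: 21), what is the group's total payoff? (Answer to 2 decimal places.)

580.40 dollars

Total contributed: 12 + 3 + 19 + 26 + 5 + 8 + 14 + 29 + 21 = 137; total kept: 9 × 31 − 137 = 142.
The tour-expenses pool pays out 3.2 × 137 = 438.40 in aggregate.
Group total = 142 + 438.40 = 580.40.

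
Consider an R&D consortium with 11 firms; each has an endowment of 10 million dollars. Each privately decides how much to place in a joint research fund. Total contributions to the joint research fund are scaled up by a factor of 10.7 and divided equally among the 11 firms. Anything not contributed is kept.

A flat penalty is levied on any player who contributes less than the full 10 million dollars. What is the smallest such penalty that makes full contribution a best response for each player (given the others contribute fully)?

Given the others contribute fully, the best deviation is to contribute 0 (any partial contribution still incurs the fine and gives up units whose private return 0.9727 is below 1).
Deviating from 10 to 0 saves 10 million dollars but forfeits the deviator's share of the drop in the joint research fund: 10.7/11 × 10 = 9.73.
So the deviation gain is 10 − 9.73 = 0.27, and the fine must be at least 0.27 million dollars to wipe it out.

0.27 million dollars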